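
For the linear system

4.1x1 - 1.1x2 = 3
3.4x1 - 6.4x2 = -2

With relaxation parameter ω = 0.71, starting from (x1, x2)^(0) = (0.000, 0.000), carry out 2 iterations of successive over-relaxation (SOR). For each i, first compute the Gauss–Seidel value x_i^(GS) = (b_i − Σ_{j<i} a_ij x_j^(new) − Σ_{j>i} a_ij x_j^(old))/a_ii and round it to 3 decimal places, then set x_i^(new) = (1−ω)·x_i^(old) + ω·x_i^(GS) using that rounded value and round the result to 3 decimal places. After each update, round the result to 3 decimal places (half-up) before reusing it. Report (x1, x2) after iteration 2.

(0.750, 0.626)

Iteration 1:
  x1: GS value = (3 - (-1.1)·0.000) / (4.1) = 0.732;  x1 ← (1−ω)·0.000 + ω·0.732 = 0.520
  x2: GS value = (-2 - (3.4)·0.520) / (-6.4) = 0.589;  x2 ← (1−ω)·0.000 + ω·0.589 = 0.418
Iteration 2:
  x1: GS value = (3 - (-1.1)·0.418) / (4.1) = 0.844;  x1 ← (1−ω)·0.520 + ω·0.844 = 0.750
  x2: GS value = (-2 - (3.4)·0.750) / (-6.4) = 0.711;  x2 ← (1−ω)·0.418 + ω·0.711 = 0.626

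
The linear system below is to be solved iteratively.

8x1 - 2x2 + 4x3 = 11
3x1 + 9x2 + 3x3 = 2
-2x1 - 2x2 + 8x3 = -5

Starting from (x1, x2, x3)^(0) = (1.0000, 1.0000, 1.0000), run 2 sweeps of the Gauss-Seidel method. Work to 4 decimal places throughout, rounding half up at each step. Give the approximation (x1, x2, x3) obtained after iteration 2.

Iteration 1:
  x1 = (11 - (-2)·1.0000 - (4)·1.0000) / (8) = 1.1250
  x2 = (2 - (3)·1.1250 - (3)·1.0000) / (9) = -0.4861
  x3 = (-5 - (-2)·1.1250 - (-2)·-0.4861) / (8) = -0.4653
Iteration 2:
  x1 = (11 - (-2)·-0.4861 - (4)·-0.4653) / (8) = 1.4861
  x2 = (2 - (3)·1.4861 - (3)·-0.4653) / (9) = -0.1180
  x3 = (-5 - (-2)·1.4861 - (-2)·-0.1180) / (8) = -0.2830

(1.4861, -0.1180, -0.2830)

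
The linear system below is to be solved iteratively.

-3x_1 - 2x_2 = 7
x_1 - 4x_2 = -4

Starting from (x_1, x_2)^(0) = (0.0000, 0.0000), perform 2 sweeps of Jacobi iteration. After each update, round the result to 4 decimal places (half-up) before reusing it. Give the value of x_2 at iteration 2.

0.4167

Iteration 1:
  x_1 = (7 - (-2)·0.0000) / (-3) = -2.3333
  x_2 = (-4 - (1)·0.0000) / (-4) = 1.0000
Iteration 2:
  x_1 = (7 - (-2)·1.0000) / (-3) = -3.0000
  x_2 = (-4 - (1)·-2.3333) / (-4) = 0.4167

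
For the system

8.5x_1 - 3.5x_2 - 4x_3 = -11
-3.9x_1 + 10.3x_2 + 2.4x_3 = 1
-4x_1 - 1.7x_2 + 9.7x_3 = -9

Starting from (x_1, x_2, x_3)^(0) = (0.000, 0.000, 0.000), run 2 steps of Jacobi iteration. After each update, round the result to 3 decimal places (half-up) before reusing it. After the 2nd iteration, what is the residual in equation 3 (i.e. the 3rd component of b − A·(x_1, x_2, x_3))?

Iteration 1:
  x_1 = (-11 - (-3.5)·0.000 - (-4)·0.000) / (8.5) = -1.294
  x_2 = (1 - (-3.9)·0.000 - (2.4)·0.000) / (10.3) = 0.097
  x_3 = (-9 - (-4)·0.000 - (-1.7)·0.000) / (9.7) = -0.928
Iteration 2:
  x_1 = (-11 - (-3.5)·0.097 - (-4)·-0.928) / (8.5) = -1.691
  x_2 = (1 - (-3.9)·-1.294 - (2.4)·-0.928) / (10.3) = -0.177
  x_3 = (-9 - (-4)·-1.294 - (-1.7)·0.097) / (9.7) = -1.444
Residual b − A·x = (-3.022, -0.306, -2.058)

-2.058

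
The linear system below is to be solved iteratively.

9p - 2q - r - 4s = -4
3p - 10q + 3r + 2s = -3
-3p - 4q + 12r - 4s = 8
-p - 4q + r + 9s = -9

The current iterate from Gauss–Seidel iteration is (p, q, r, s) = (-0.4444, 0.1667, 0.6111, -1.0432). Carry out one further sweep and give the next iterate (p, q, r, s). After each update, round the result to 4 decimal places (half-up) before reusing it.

(-0.8031, 0.0338, 0.1294, -1.0886)

One sweep:
  p = (-4 - (-2)·0.1667 - (-1)·0.6111 - (-4)·-1.0432) / (9) = -0.8031
  q = (-3 - (3)·-0.8031 - (3)·0.6111 - (2)·-1.0432) / (-10) = 0.0338
  r = (8 - (-3)·-0.8031 - (-4)·0.0338 - (-4)·-1.0432) / (12) = 0.1294
  s = (-9 - (-1)·-0.8031 - (-4)·0.0338 - (1)·0.1294) / (9) = -1.0886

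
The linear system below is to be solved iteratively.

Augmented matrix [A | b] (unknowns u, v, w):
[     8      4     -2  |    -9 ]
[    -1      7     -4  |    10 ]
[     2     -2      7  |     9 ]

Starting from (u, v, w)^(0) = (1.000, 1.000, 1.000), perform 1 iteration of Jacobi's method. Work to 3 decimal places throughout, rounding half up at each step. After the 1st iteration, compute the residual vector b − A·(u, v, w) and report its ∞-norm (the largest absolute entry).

7.034

Iteration 1:
  u = (-9 - (4)·1.000 - (-2)·1.000) / (8) = -1.375
  v = (10 - (-1)·1.000 - (-4)·1.000) / (7) = 2.143
  w = (9 - (2)·1.000 - (-2)·1.000) / (7) = 1.286
Residual b − A·x = (-4.000, -1.232, 7.034); ∞-norm = 7.034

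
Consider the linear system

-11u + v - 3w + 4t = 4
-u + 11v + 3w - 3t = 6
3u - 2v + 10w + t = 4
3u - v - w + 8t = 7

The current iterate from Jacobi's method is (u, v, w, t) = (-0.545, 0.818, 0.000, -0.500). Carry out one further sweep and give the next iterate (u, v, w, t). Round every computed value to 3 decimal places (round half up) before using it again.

(-0.471, 0.360, 0.777, 1.182)

One sweep:
  u = (4 - (1)·0.818 - (-3)·0.000 - (4)·-0.500) / (-11) = -0.471
  v = (6 - (-1)·-0.545 - (3)·0.000 - (-3)·-0.500) / (11) = 0.360
  w = (4 - (3)·-0.545 - (-2)·0.818 - (1)·-0.500) / (10) = 0.777
  t = (7 - (3)·-0.545 - (-1)·0.818 - (-1)·0.000) / (8) = 1.182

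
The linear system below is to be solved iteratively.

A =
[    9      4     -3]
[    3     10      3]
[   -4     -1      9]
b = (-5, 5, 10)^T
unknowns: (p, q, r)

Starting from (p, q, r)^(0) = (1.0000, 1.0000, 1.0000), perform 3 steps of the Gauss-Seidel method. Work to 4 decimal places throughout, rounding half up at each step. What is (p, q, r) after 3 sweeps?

(-0.4047, 0.3351, 0.9685)

Iteration 1:
  p = (-5 - (4)·1.0000 - (-3)·1.0000) / (9) = -0.6667
  q = (5 - (3)·-0.6667 - (3)·1.0000) / (10) = 0.4000
  r = (10 - (-4)·-0.6667 - (-1)·0.4000) / (9) = 0.8592
Iteration 2:
  p = (-5 - (4)·0.4000 - (-3)·0.8592) / (9) = -0.4469
  q = (5 - (3)·-0.4469 - (3)·0.8592) / (10) = 0.3763
  r = (10 - (-4)·-0.4469 - (-1)·0.3763) / (9) = 0.9543
Iteration 3:
  p = (-5 - (4)·0.3763 - (-3)·0.9543) / (9) = -0.4047
  q = (5 - (3)·-0.4047 - (3)·0.9543) / (10) = 0.3351
  r = (10 - (-4)·-0.4047 - (-1)·0.3351) / (9) = 0.9685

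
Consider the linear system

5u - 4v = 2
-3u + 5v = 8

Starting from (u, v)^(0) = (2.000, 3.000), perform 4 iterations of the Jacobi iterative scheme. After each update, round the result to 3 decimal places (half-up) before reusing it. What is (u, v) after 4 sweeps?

(2.947, 3.414)

Iteration 1:
  u = (2 - (-4)·3.000) / (5) = 2.800
  v = (8 - (-3)·2.000) / (5) = 2.800
Iteration 2:
  u = (2 - (-4)·2.800) / (5) = 2.640
  v = (8 - (-3)·2.800) / (5) = 3.280
Iteration 3:
  u = (2 - (-4)·3.280) / (5) = 3.024
  v = (8 - (-3)·2.640) / (5) = 3.184
Iteration 4:
  u = (2 - (-4)·3.184) / (5) = 2.947
  v = (8 - (-3)·3.024) / (5) = 3.414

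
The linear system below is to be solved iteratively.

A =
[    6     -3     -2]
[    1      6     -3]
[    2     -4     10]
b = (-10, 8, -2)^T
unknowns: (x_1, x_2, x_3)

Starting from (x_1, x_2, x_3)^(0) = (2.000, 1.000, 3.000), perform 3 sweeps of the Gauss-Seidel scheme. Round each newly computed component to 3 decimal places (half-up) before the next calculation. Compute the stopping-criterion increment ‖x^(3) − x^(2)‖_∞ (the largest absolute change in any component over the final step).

Iteration 1:
  x_1 = (-10 - (-3)·1.000 - (-2)·3.000) / (6) = -0.167
  x_2 = (8 - (1)·-0.167 - (-3)·3.000) / (6) = 2.861
  x_3 = (-2 - (2)·-0.167 - (-4)·2.861) / (10) = 0.978
Iteration 2:
  x_1 = (-10 - (-3)·2.861 - (-2)·0.978) / (6) = 0.090
  x_2 = (8 - (1)·0.090 - (-3)·0.978) / (6) = 1.807
  x_3 = (-2 - (2)·0.090 - (-4)·1.807) / (10) = 0.505
Iteration 3:
  x_1 = (-10 - (-3)·1.807 - (-2)·0.505) / (6) = -0.595
  x_2 = (8 - (1)·-0.595 - (-3)·0.505) / (6) = 1.685
  x_3 = (-2 - (2)·-0.595 - (-4)·1.685) / (10) = 0.593
Change: (-0.685, -0.122, 0.088) → max |·| = 0.685

0.685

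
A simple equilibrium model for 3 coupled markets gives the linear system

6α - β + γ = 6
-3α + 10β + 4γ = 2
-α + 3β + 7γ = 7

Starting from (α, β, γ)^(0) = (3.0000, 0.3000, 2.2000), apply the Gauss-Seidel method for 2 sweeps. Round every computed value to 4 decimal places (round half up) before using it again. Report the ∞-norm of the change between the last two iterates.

0.3657

Iteration 1:
  α = (6 - (-1)·0.3000 - (1)·2.2000) / (6) = 0.6833
  β = (2 - (-3)·0.6833 - (4)·2.2000) / (10) = -0.4750
  γ = (7 - (-1)·0.6833 - (3)·-0.4750) / (7) = 1.3012
Iteration 2:
  α = (6 - (-1)·-0.4750 - (1)·1.3012) / (6) = 0.7040
  β = (2 - (-3)·0.7040 - (4)·1.3012) / (10) = -0.1093
  γ = (7 - (-1)·0.7040 - (3)·-0.1093) / (7) = 1.1474
Change: (0.0207, 0.3657, -0.1538) → max |·| = 0.3657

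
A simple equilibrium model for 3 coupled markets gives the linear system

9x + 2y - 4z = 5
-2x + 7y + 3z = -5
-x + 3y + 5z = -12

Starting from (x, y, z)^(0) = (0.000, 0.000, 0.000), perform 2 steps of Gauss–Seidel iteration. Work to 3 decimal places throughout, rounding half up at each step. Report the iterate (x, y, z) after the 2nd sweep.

Iteration 1:
  x = (5 - (2)·0.000 - (-4)·0.000) / (9) = 0.556
  y = (-5 - (-2)·0.556 - (3)·0.000) / (7) = -0.555
  z = (-12 - (-1)·0.556 - (3)·-0.555) / (5) = -1.956
Iteration 2:
  x = (5 - (2)·-0.555 - (-4)·-1.956) / (9) = -0.190
  y = (-5 - (-2)·-0.190 - (3)·-1.956) / (7) = 0.070
  z = (-12 - (-1)·-0.190 - (3)·0.070) / (5) = -2.480

(-0.190, 0.070, -2.480)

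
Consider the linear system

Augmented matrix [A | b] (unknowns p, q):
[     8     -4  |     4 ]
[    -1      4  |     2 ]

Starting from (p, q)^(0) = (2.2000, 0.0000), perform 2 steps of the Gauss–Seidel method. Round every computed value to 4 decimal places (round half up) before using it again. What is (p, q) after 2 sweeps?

Iteration 1:
  p = (4 - (-4)·0.0000) / (8) = 0.5000
  q = (2 - (-1)·0.5000) / (4) = 0.6250
Iteration 2:
  p = (4 - (-4)·0.6250) / (8) = 0.8125
  q = (2 - (-1)·0.8125) / (4) = 0.7031

(0.8125, 0.7031)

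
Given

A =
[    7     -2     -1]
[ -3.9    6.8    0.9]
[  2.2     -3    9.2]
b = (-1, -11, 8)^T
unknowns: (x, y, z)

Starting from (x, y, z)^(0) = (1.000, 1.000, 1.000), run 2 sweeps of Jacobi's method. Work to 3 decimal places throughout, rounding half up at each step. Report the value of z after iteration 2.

Iteration 1:
  x = (-1 - (-2)·1.000 - (-1)·1.000) / (7) = 0.286
  y = (-11 - (-3.9)·1.000 - (0.9)·1.000) / (6.8) = -1.176
  z = (8 - (2.2)·1.000 - (-3)·1.000) / (9.2) = 0.957
Iteration 2:
  x = (-1 - (-2)·-1.176 - (-1)·0.957) / (7) = -0.342
  y = (-11 - (-3.9)·0.286 - (0.9)·0.957) / (6.8) = -1.580
  z = (8 - (2.2)·0.286 - (-3)·-1.176) / (9.2) = 0.418

0.418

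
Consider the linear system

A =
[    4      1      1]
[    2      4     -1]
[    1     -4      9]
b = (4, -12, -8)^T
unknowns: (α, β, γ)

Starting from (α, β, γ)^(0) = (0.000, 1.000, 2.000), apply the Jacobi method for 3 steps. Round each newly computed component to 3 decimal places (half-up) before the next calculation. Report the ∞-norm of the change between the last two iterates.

Iteration 1:
  α = (4 - (1)·1.000 - (1)·2.000) / (4) = 0.250
  β = (-12 - (2)·0.000 - (-1)·2.000) / (4) = -2.500
  γ = (-8 - (1)·0.000 - (-4)·1.000) / (9) = -0.444
Iteration 2:
  α = (4 - (1)·-2.500 - (1)·-0.444) / (4) = 1.736
  β = (-12 - (2)·0.250 - (-1)·-0.444) / (4) = -3.236
  γ = (-8 - (1)·0.250 - (-4)·-2.500) / (9) = -2.028
Iteration 3:
  α = (4 - (1)·-3.236 - (1)·-2.028) / (4) = 2.316
  β = (-12 - (2)·1.736 - (-1)·-2.028) / (4) = -4.375
  γ = (-8 - (1)·1.736 - (-4)·-3.236) / (9) = -2.520
Change: (0.580, -1.139, -0.492) → max |·| = 1.139

1.139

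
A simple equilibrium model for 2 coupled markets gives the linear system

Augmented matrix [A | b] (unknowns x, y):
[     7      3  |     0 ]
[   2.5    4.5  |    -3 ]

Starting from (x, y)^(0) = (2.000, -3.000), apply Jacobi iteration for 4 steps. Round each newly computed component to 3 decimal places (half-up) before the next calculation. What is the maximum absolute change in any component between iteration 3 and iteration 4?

Iteration 1:
  x = (0 - (3)·-3.000) / (7) = 1.286
  y = (-3 - (2.5)·2.000) / (4.5) = -1.778
Iteration 2:
  x = (0 - (3)·-1.778) / (7) = 0.762
  y = (-3 - (2.5)·1.286) / (4.5) = -1.381
Iteration 3:
  x = (0 - (3)·-1.381) / (7) = 0.592
  y = (-3 - (2.5)·0.762) / (4.5) = -1.090
Iteration 4:
  x = (0 - (3)·-1.090) / (7) = 0.467
  y = (-3 - (2.5)·0.592) / (4.5) = -0.996
Change: (-0.125, 0.094) → max |·| = 0.125

0.125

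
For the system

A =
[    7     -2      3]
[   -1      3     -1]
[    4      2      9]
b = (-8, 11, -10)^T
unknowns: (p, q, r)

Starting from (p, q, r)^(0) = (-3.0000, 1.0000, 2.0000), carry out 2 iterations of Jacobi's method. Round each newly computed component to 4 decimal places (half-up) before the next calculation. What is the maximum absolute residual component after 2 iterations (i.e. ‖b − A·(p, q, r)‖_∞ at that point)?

5.6193

Iteration 1:
  p = (-8 - (-2)·1.0000 - (3)·2.0000) / (7) = -1.7143
  q = (11 - (-1)·-3.0000 - (-1)·2.0000) / (3) = 3.3333
  r = (-10 - (4)·-3.0000 - (2)·1.0000) / (9) = 0.0000
Iteration 2:
  p = (-8 - (-2)·3.3333 - (3)·0.0000) / (7) = -0.1905
  q = (11 - (-1)·-1.7143 - (-1)·0.0000) / (3) = 3.0952
  r = (-10 - (4)·-1.7143 - (2)·3.3333) / (9) = -1.0899
Residual b − A·x = (2.7936, 0.4340, -5.6193); ∞-norm = 5.6193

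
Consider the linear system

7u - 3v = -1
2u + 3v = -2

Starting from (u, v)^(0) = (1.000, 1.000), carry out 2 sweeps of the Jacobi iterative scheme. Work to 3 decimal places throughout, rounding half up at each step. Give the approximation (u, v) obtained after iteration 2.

(-0.714, -0.857)

Iteration 1:
  u = (-1 - (-3)·1.000) / (7) = 0.286
  v = (-2 - (2)·1.000) / (3) = -1.333
Iteration 2:
  u = (-1 - (-3)·-1.333) / (7) = -0.714
  v = (-2 - (2)·0.286) / (3) = -0.857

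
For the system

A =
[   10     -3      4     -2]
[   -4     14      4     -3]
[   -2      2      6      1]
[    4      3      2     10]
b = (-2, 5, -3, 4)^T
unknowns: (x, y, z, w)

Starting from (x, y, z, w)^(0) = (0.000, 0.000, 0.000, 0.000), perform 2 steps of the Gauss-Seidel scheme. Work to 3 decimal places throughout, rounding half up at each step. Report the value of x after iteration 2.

0.261

Iteration 1:
  x = (-2 - (-3)·0.000 - (4)·0.000 - (-2)·0.000) / (10) = -0.200
  y = (5 - (-4)·-0.200 - (4)·0.000 - (-3)·0.000) / (14) = 0.300
  z = (-3 - (-2)·-0.200 - (2)·0.300 - (1)·0.000) / (6) = -0.667
  w = (4 - (4)·-0.200 - (3)·0.300 - (2)·-0.667) / (10) = 0.523
Iteration 2:
  x = (-2 - (-3)·0.300 - (4)·-0.667 - (-2)·0.523) / (10) = 0.261
  y = (5 - (-4)·0.261 - (4)·-0.667 - (-3)·0.523) / (14) = 0.734
  z = (-3 - (-2)·0.261 - (2)·0.734 - (1)·0.523) / (6) = -0.745
  w = (4 - (4)·0.261 - (3)·0.734 - (2)·-0.745) / (10) = 0.224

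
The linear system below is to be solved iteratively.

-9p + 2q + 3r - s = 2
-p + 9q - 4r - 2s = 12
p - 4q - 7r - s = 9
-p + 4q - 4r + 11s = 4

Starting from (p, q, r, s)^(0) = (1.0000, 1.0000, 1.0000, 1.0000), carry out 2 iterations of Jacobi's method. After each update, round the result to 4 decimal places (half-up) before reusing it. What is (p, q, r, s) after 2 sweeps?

Iteration 1:
  p = (2 - (2)·1.0000 - (3)·1.0000 - (-1)·1.0000) / (-9) = 0.2222
  q = (12 - (-1)·1.0000 - (-4)·1.0000 - (-2)·1.0000) / (9) = 2.1111
  r = (9 - (1)·1.0000 - (-4)·1.0000 - (-1)·1.0000) / (-7) = -1.8571
  s = (4 - (-1)·1.0000 - (4)·1.0000 - (-4)·1.0000) / (11) = 0.4545
Iteration 2:
  p = (2 - (2)·2.1111 - (3)·-1.8571 - (-1)·0.4545) / (-9) = -0.4226
  q = (12 - (-1)·0.2222 - (-4)·-1.8571 - (-2)·0.4545) / (9) = 0.6336
  r = (9 - (1)·0.2222 - (-4)·2.1111 - (-1)·0.4545) / (-7) = -2.5252
  s = (4 - (-1)·0.2222 - (4)·2.1111 - (-4)·-1.8571) / (11) = -1.0591

(-0.4226, 0.6336, -2.5252, -1.0591)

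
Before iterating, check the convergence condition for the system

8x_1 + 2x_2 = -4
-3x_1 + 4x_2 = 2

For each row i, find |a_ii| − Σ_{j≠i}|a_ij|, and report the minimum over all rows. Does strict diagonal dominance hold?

row 1: |8| − (2) = 6
row 2: |4| − (3) = 1
minimum over rows = 1 → strictly diagonally dominant (convergence guaranteed)

1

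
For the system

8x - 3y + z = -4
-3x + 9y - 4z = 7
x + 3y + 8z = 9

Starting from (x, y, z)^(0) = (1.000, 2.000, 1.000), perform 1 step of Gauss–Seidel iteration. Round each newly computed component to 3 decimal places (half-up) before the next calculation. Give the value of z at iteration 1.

0.635

Iteration 1:
  x = (-4 - (-3)·2.000 - (1)·1.000) / (8) = 0.125
  y = (7 - (-3)·0.125 - (-4)·1.000) / (9) = 1.264
  z = (9 - (1)·0.125 - (3)·1.264) / (8) = 0.635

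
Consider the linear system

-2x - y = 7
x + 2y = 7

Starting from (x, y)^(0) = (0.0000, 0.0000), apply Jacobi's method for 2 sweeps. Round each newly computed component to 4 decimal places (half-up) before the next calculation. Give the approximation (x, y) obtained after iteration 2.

Iteration 1:
  x = (7 - (-1)·0.0000) / (-2) = -3.5000
  y = (7 - (1)·0.0000) / (2) = 3.5000
Iteration 2:
  x = (7 - (-1)·3.5000) / (-2) = -5.2500
  y = (7 - (1)·-3.5000) / (2) = 5.2500

(-5.2500, 5.2500)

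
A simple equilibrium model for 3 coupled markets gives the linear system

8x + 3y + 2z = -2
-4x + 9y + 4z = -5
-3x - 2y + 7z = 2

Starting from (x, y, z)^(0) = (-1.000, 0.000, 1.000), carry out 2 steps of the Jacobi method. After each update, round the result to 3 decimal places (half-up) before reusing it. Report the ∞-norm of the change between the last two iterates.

0.827

Iteration 1:
  x = (-2 - (3)·0.000 - (2)·1.000) / (8) = -0.500
  y = (-5 - (-4)·-1.000 - (4)·1.000) / (9) = -1.444
  z = (2 - (-3)·-1.000 - (-2)·0.000) / (7) = -0.143
Iteration 2:
  x = (-2 - (3)·-1.444 - (2)·-0.143) / (8) = 0.327
  y = (-5 - (-4)·-0.500 - (4)·-0.143) / (9) = -0.714
  z = (2 - (-3)·-0.500 - (-2)·-1.444) / (7) = -0.341
Change: (0.827, 0.730, -0.198) → max |·| = 0.827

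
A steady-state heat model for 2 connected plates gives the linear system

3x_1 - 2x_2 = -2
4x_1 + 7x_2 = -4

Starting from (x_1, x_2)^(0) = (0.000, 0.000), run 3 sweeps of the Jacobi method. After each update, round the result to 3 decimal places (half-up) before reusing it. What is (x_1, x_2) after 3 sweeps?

(-0.793, 0.027)

Iteration 1:
  x_1 = (-2 - (-2)·0.000) / (3) = -0.667
  x_2 = (-4 - (4)·0.000) / (7) = -0.571
Iteration 2:
  x_1 = (-2 - (-2)·-0.571) / (3) = -1.047
  x_2 = (-4 - (4)·-0.667) / (7) = -0.190
Iteration 3:
  x_1 = (-2 - (-2)·-0.190) / (3) = -0.793
  x_2 = (-4 - (4)·-1.047) / (7) = 0.027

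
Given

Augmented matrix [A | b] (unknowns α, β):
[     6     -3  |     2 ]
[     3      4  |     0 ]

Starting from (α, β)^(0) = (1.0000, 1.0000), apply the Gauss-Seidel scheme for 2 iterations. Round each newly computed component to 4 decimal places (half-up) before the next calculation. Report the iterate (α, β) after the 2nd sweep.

Iteration 1:
  α = (2 - (-3)·1.0000) / (6) = 0.8333
  β = (0 - (3)·0.8333) / (4) = -0.6250
Iteration 2:
  α = (2 - (-3)·-0.6250) / (6) = 0.0208
  β = (0 - (3)·0.0208) / (4) = -0.0156

(0.0208, -0.0156)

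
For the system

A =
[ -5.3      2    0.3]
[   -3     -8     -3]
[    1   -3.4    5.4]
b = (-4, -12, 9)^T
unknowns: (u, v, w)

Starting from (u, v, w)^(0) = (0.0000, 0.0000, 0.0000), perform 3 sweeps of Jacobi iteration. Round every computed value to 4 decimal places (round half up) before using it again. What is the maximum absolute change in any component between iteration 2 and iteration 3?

0.6940

Iteration 1:
  u = (-4 - (2)·0.0000 - (0.3)·0.0000) / (-5.3) = 0.7547
  v = (-12 - (-3)·0.0000 - (-3)·0.0000) / (-8) = 1.5000
  w = (9 - (1)·0.0000 - (-3.4)·0.0000) / (5.4) = 1.6667
Iteration 2:
  u = (-4 - (2)·1.5000 - (0.3)·1.6667) / (-5.3) = 1.4151
  v = (-12 - (-3)·0.7547 - (-3)·1.6667) / (-8) = 0.5920
  w = (9 - (1)·0.7547 - (-3.4)·1.5000) / (5.4) = 2.4714
Iteration 3:
  u = (-4 - (2)·0.5920 - (0.3)·2.4714) / (-5.3) = 1.1180
  v = (-12 - (-3)·1.4151 - (-3)·2.4714) / (-8) = 0.0426
  w = (9 - (1)·1.4151 - (-3.4)·0.5920) / (5.4) = 1.7774
Change: (-0.2971, -0.5494, -0.6940) → max |·| = 0.6940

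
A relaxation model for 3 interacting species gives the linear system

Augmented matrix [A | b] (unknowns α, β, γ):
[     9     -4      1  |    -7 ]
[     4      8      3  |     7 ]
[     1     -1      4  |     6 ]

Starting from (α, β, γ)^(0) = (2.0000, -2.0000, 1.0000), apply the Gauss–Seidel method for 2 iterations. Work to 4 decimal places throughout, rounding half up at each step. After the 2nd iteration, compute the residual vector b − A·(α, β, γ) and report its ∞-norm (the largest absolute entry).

4.0309

Iteration 1:
  α = (-7 - (-4)·-2.0000 - (1)·1.0000) / (9) = -1.7778
  β = (7 - (4)·-1.7778 - (3)·1.0000) / (8) = 1.3889
  γ = (6 - (1)·-1.7778 - (-1)·1.3889) / (4) = 2.2917
Iteration 2:
  α = (-7 - (-4)·1.3889 - (1)·2.2917) / (9) = -0.4151
  β = (7 - (4)·-0.4151 - (3)·2.2917) / (8) = 0.2232
  γ = (6 - (1)·-0.4151 - (-1)·0.2232) / (4) = 1.6596
Residual b − A·x = (-4.0309, 1.8960, -0.0001); ∞-norm = 4.0309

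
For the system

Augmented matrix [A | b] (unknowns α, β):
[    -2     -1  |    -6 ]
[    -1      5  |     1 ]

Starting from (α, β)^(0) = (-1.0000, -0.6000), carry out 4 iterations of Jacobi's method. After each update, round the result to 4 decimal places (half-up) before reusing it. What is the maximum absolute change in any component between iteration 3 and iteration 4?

0.0860

Iteration 1:
  α = (-6 - (-1)·-0.6000) / (-2) = 3.3000
  β = (1 - (-1)·-1.0000) / (5) = 0.0000
Iteration 2:
  α = (-6 - (-1)·0.0000) / (-2) = 3.0000
  β = (1 - (-1)·3.3000) / (5) = 0.8600
Iteration 3:
  α = (-6 - (-1)·0.8600) / (-2) = 2.5700
  β = (1 - (-1)·3.0000) / (5) = 0.8000
Iteration 4:
  α = (-6 - (-1)·0.8000) / (-2) = 2.6000
  β = (1 - (-1)·2.5700) / (5) = 0.7140
Change: (0.0300, -0.0860) → max |·| = 0.0860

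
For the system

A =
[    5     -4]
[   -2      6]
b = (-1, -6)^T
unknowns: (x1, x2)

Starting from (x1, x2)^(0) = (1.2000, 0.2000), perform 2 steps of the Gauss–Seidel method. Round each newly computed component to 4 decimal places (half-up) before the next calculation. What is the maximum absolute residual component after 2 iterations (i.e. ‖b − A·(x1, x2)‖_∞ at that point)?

1.2946

Iteration 1:
  x1 = (-1 - (-4)·0.2000) / (5) = -0.0400
  x2 = (-6 - (-2)·-0.0400) / (6) = -1.0133
Iteration 2:
  x1 = (-1 - (-4)·-1.0133) / (5) = -1.0106
  x2 = (-6 - (-2)·-1.0106) / (6) = -1.3369
Residual b − A·x = (-1.2946, 0.0002); ∞-norm = 1.2946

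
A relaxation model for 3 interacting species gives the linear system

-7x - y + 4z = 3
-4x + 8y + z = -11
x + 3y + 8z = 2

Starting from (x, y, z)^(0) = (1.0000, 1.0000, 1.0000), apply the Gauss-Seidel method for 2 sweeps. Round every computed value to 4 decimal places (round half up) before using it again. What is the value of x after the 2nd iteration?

Iteration 1:
  x = (3 - (-1)·1.0000 - (4)·1.0000) / (-7) = 0.0000
  y = (-11 - (-4)·0.0000 - (1)·1.0000) / (8) = -1.5000
  z = (2 - (1)·0.0000 - (3)·-1.5000) / (8) = 0.8125
Iteration 2:
  x = (3 - (-1)·-1.5000 - (4)·0.8125) / (-7) = 0.2500
  y = (-11 - (-4)·0.2500 - (1)·0.8125) / (8) = -1.3516
  z = (2 - (1)·0.2500 - (3)·-1.3516) / (8) = 0.7256

0.2500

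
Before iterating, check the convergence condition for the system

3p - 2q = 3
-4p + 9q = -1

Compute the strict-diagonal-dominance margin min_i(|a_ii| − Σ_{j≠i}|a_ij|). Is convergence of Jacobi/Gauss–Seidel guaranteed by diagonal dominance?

row 1: |3| − (2) = 1
row 2: |9| − (4) = 5
minimum over rows = 1 → strictly diagonally dominant (convergence guaranteed)

1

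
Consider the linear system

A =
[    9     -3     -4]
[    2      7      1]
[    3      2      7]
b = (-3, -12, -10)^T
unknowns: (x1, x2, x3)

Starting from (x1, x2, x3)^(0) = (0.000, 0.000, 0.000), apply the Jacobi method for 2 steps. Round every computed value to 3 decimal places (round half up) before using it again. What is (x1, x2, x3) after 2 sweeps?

Iteration 1:
  x1 = (-3 - (-3)·0.000 - (-4)·0.000) / (9) = -0.333
  x2 = (-12 - (2)·0.000 - (1)·0.000) / (7) = -1.714
  x3 = (-10 - (3)·0.000 - (2)·0.000) / (7) = -1.429
Iteration 2:
  x1 = (-3 - (-3)·-1.714 - (-4)·-1.429) / (9) = -1.540
  x2 = (-12 - (2)·-0.333 - (1)·-1.429) / (7) = -1.415
  x3 = (-10 - (3)·-0.333 - (2)·-1.714) / (7) = -0.796

(-1.540, -1.415, -0.796)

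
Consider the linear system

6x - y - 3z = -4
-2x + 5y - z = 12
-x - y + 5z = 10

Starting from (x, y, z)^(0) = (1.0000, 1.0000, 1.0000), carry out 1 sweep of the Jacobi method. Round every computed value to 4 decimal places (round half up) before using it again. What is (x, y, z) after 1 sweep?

(0.0000, 3.0000, 2.4000)

Iteration 1:
  x = (-4 - (-1)·1.0000 - (-3)·1.0000) / (6) = 0.0000
  y = (12 - (-2)·1.0000 - (-1)·1.0000) / (5) = 3.0000
  z = (10 - (-1)·1.0000 - (-1)·1.0000) / (5) = 2.4000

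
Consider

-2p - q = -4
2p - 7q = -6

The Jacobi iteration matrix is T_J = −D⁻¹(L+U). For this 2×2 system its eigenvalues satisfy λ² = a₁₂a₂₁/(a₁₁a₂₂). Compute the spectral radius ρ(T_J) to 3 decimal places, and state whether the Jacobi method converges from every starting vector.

0.378

a₁₂a₂₁/(a₁₁a₂₂) = (-1)·(2) / ((-2)·(-7)) = -0.142857
ρ = √|-0.142857| = √0.142857 = 0.378
ρ < 1, so Jacobi converges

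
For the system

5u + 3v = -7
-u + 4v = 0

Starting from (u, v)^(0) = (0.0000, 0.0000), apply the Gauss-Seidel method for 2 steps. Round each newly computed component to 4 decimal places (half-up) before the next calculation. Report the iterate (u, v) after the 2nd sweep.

Iteration 1:
  u = (-7 - (3)·0.0000) / (5) = -1.4000
  v = (0 - (-1)·-1.4000) / (4) = -0.3500
Iteration 2:
  u = (-7 - (3)·-0.3500) / (5) = -1.1900
  v = (0 - (-1)·-1.1900) / (4) = -0.2975

(-1.1900, -0.2975)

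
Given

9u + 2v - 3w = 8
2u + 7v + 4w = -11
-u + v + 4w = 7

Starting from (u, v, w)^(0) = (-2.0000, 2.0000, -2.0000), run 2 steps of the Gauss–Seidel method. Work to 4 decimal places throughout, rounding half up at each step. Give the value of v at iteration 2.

-3.0391

Iteration 1:
  u = (8 - (2)·2.0000 - (-3)·-2.0000) / (9) = -0.2222
  v = (-11 - (2)·-0.2222 - (4)·-2.0000) / (7) = -0.3651
  w = (7 - (-1)·-0.2222 - (1)·-0.3651) / (4) = 1.7857
Iteration 2:
  u = (8 - (2)·-0.3651 - (-3)·1.7857) / (9) = 1.5653
  v = (-11 - (2)·1.5653 - (4)·1.7857) / (7) = -3.0391
  w = (7 - (-1)·1.5653 - (1)·-3.0391) / (4) = 2.9011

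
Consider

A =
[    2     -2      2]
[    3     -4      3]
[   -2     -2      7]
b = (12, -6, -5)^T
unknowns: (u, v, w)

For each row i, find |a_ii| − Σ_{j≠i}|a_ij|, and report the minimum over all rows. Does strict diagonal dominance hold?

row 1: |2| − (2+2) = -2
row 2: |-4| − (3+3) = -2
row 3: |7| − (2+2) = 3
minimum over rows = -2 → not strictly diagonally dominant

-2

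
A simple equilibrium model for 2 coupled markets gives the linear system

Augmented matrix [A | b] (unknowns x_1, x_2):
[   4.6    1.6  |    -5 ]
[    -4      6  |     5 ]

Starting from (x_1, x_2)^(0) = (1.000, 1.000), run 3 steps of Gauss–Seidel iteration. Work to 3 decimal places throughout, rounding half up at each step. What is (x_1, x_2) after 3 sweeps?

Iteration 1:
  x_1 = (-5 - (1.6)·1.000) / (4.6) = -1.435
  x_2 = (5 - (-4)·-1.435) / (6) = -0.123
Iteration 2:
  x_1 = (-5 - (1.6)·-0.123) / (4.6) = -1.044
  x_2 = (5 - (-4)·-1.044) / (6) = 0.137
Iteration 3:
  x_1 = (-5 - (1.6)·0.137) / (4.6) = -1.135
  x_2 = (5 - (-4)·-1.135) / (6) = 0.077

(-1.135, 0.077)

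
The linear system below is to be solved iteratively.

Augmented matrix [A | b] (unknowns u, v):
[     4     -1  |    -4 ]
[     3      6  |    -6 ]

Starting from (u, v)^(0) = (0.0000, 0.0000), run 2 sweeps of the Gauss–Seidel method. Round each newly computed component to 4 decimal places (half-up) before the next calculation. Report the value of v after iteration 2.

-0.4375

Iteration 1:
  u = (-4 - (-1)·0.0000) / (4) = -1.0000
  v = (-6 - (3)·-1.0000) / (6) = -0.5000
Iteration 2:
  u = (-4 - (-1)·-0.5000) / (4) = -1.1250
  v = (-6 - (3)·-1.1250) / (6) = -0.4375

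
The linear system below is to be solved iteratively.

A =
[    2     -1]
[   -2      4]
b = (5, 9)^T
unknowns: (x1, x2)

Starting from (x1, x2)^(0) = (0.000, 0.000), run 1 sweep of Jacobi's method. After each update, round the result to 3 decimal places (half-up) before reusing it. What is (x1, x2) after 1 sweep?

(2.500, 2.250)

Iteration 1:
  x1 = (5 - (-1)·0.000) / (2) = 2.500
  x2 = (9 - (-2)·0.000) / (4) = 2.250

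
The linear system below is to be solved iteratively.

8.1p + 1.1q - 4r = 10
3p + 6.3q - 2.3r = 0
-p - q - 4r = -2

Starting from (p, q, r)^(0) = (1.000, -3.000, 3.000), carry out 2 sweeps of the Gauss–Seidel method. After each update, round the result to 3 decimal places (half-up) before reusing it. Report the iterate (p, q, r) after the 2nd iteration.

(1.197, -0.637, 0.360)

Iteration 1:
  p = (10 - (1.1)·-3.000 - (-4)·3.000) / (8.1) = 3.123
  q = (0 - (3)·3.123 - (-2.3)·3.000) / (6.3) = -0.392
  r = (-2 - (-1)·3.123 - (-1)·-0.392) / (-4) = -0.183
Iteration 2:
  p = (10 - (1.1)·-0.392 - (-4)·-0.183) / (8.1) = 1.197
  q = (0 - (3)·1.197 - (-2.3)·-0.183) / (6.3) = -0.637
  r = (-2 - (-1)·1.197 - (-1)·-0.637) / (-4) = 0.360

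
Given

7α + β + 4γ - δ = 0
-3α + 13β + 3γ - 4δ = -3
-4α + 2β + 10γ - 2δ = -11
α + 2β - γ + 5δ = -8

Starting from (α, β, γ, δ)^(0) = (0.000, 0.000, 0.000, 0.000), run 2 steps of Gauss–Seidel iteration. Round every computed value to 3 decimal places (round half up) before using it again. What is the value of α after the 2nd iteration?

0.390

Iteration 1:
  α = (0 - (1)·0.000 - (4)·0.000 - (-1)·0.000) / (7) = 0.000
  β = (-3 - (-3)·0.000 - (3)·0.000 - (-4)·0.000) / (13) = -0.231
  γ = (-11 - (-4)·0.000 - (2)·-0.231 - (-2)·0.000) / (10) = -1.054
  δ = (-8 - (1)·0.000 - (2)·-0.231 - (-1)·-1.054) / (5) = -1.718
Iteration 2:
  α = (0 - (1)·-0.231 - (4)·-1.054 - (-1)·-1.718) / (7) = 0.390
  β = (-3 - (-3)·0.390 - (3)·-1.054 - (-4)·-1.718) / (13) = -0.426
  γ = (-11 - (-4)·0.390 - (2)·-0.426 - (-2)·-1.718) / (10) = -1.202
  δ = (-8 - (1)·0.390 - (2)·-0.426 - (-1)·-1.202) / (5) = -1.748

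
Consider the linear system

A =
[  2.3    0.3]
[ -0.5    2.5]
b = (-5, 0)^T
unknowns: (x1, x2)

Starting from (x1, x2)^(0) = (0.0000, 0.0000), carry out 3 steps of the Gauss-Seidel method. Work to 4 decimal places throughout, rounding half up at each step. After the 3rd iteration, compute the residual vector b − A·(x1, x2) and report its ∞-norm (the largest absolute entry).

Iteration 1:
  x1 = (-5 - (0.3)·0.0000) / (2.3) = -2.1739
  x2 = (0 - (-0.5)·-2.1739) / (2.5) = -0.4348
Iteration 2:
  x1 = (-5 - (0.3)·-0.4348) / (2.3) = -2.1172
  x2 = (0 - (-0.5)·-2.1172) / (2.5) = -0.4234
Iteration 3:
  x1 = (-5 - (0.3)·-0.4234) / (2.3) = -2.1187
  x2 = (0 - (-0.5)·-2.1187) / (2.5) = -0.4237
Residual b − A·x = (0.0001, -0.0001); ∞-norm = 0.0001

0.0001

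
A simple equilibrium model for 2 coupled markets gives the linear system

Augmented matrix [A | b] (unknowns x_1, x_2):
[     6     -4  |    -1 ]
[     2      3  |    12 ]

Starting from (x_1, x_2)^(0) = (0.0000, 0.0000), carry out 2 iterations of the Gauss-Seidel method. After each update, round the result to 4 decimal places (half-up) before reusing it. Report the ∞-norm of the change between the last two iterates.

2.7408

Iteration 1:
  x_1 = (-1 - (-4)·0.0000) / (6) = -0.1667
  x_2 = (12 - (2)·-0.1667) / (3) = 4.1111
Iteration 2:
  x_1 = (-1 - (-4)·4.1111) / (6) = 2.5741
  x_2 = (12 - (2)·2.5741) / (3) = 2.2839
Change: (2.7408, -1.8272) → max |·| = 2.7408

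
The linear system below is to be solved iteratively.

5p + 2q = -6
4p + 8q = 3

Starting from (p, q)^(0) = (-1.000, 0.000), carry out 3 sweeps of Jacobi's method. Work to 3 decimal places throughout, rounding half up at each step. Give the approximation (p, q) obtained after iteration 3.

(-1.590, 1.150)

Iteration 1:
  p = (-6 - (2)·0.000) / (5) = -1.200
  q = (3 - (4)·-1.000) / (8) = 0.875
Iteration 2:
  p = (-6 - (2)·0.875) / (5) = -1.550
  q = (3 - (4)·-1.200) / (8) = 0.975
Iteration 3:
  p = (-6 - (2)·0.975) / (5) = -1.590
  q = (3 - (4)·-1.550) / (8) = 1.150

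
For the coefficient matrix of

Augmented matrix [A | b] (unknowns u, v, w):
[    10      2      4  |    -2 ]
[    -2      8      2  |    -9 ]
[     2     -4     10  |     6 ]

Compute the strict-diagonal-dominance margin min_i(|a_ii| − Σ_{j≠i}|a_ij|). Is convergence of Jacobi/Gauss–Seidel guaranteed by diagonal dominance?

row 1: |10| − (2+4) = 4
row 2: |8| − (2+2) = 4
row 3: |10| − (2+4) = 4
minimum over rows = 4 → strictly diagonally dominant (convergence guaranteed)

4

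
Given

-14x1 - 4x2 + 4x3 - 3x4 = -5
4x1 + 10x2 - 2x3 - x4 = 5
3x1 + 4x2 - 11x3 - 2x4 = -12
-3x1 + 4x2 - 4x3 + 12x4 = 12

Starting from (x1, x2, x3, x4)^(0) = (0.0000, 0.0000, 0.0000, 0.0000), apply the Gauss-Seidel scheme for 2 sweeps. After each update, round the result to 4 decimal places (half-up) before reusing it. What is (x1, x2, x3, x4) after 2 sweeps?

(0.3297, 0.7727, 1.2055, 1.2267)

Iteration 1:
  x1 = (-5 - (-4)·0.0000 - (4)·0.0000 - (-3)·0.0000) / (-14) = 0.3571
  x2 = (5 - (4)·0.3571 - (-2)·0.0000 - (-1)·0.0000) / (10) = 0.3572
  x3 = (-12 - (3)·0.3571 - (4)·0.3572 - (-2)·0.0000) / (-11) = 1.3182
  x4 = (12 - (-3)·0.3571 - (4)·0.3572 - (-4)·1.3182) / (12) = 1.4096
Iteration 2:
  x1 = (-5 - (-4)·0.3572 - (4)·1.3182 - (-3)·1.4096) / (-14) = 0.3297
  x2 = (5 - (4)·0.3297 - (-2)·1.3182 - (-1)·1.4096) / (10) = 0.7727
  x3 = (-12 - (3)·0.3297 - (4)·0.7727 - (-2)·1.4096) / (-11) = 1.2055
  x4 = (12 - (-3)·0.3297 - (4)·0.7727 - (-4)·1.2055) / (12) = 1.2267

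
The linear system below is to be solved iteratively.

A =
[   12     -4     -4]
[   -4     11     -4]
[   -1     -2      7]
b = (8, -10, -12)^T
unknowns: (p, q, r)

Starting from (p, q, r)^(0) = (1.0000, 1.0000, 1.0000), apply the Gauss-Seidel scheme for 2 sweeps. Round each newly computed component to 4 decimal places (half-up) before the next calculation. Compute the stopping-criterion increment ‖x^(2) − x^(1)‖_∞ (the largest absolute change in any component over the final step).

Iteration 1:
  p = (8 - (-4)·1.0000 - (-4)·1.0000) / (12) = 1.3333
  q = (-10 - (-4)·1.3333 - (-4)·1.0000) / (11) = -0.0606
  r = (-12 - (-1)·1.3333 - (-2)·-0.0606) / (7) = -1.5411
Iteration 2:
  p = (8 - (-4)·-0.0606 - (-4)·-1.5411) / (12) = 0.1328
  q = (-10 - (-4)·0.1328 - (-4)·-1.5411) / (11) = -1.4212
  r = (-12 - (-1)·0.1328 - (-2)·-1.4212) / (7) = -2.1014
Change: (-1.2005, -1.3606, -0.5603) → max |·| = 1.3606

1.3606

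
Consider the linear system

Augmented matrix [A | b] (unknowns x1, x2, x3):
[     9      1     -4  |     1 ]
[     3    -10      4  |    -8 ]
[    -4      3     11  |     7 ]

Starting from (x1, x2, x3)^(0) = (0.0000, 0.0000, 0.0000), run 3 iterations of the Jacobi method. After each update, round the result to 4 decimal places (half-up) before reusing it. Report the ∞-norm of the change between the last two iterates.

0.1110

Iteration 1:
  x1 = (1 - (1)·0.0000 - (-4)·0.0000) / (9) = 0.1111
  x2 = (-8 - (3)·0.0000 - (4)·0.0000) / (-10) = 0.8000
  x3 = (7 - (-4)·0.0000 - (3)·0.0000) / (11) = 0.6364
Iteration 2:
  x1 = (1 - (1)·0.8000 - (-4)·0.6364) / (9) = 0.3051
  x2 = (-8 - (3)·0.1111 - (4)·0.6364) / (-10) = 1.0879
  x3 = (7 - (-4)·0.1111 - (3)·0.8000) / (11) = 0.4586
Iteration 3:
  x1 = (1 - (1)·1.0879 - (-4)·0.4586) / (9) = 0.1941
  x2 = (-8 - (3)·0.3051 - (4)·0.4586) / (-10) = 1.0750
  x3 = (7 - (-4)·0.3051 - (3)·1.0879) / (11) = 0.4506
Change: (-0.1110, -0.0129, -0.0080) → max |·| = 0.1110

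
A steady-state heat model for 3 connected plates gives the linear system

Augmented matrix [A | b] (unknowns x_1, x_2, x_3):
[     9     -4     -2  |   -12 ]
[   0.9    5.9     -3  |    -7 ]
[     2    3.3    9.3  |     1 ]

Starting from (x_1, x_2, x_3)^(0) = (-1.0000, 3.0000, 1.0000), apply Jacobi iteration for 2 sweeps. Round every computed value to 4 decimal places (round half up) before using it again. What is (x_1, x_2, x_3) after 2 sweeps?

Iteration 1:
  x_1 = (-12 - (-4)·3.0000 - (-2)·1.0000) / (9) = 0.2222
  x_2 = (-7 - (0.9)·-1.0000 - (-3)·1.0000) / (5.9) = -0.5254
  x_3 = (1 - (2)·-1.0000 - (3.3)·3.0000) / (9.3) = -0.7419
Iteration 2:
  x_1 = (-12 - (-4)·-0.5254 - (-2)·-0.7419) / (9) = -1.7317
  x_2 = (-7 - (0.9)·0.2222 - (-3)·-0.7419) / (5.9) = -1.5976
  x_3 = (1 - (2)·0.2222 - (3.3)·-0.5254) / (9.3) = 0.2462

(-1.7317, -1.5976, 0.2462)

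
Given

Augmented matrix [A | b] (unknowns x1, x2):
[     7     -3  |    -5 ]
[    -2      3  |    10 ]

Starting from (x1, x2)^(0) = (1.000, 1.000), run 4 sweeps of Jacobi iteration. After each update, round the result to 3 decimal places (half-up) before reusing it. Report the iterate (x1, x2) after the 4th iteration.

Iteration 1:
  x1 = (-5 - (-3)·1.000) / (7) = -0.286
  x2 = (10 - (-2)·1.000) / (3) = 4.000
Iteration 2:
  x1 = (-5 - (-3)·4.000) / (7) = 1.000
  x2 = (10 - (-2)·-0.286) / (3) = 3.143
Iteration 3:
  x1 = (-5 - (-3)·3.143) / (7) = 0.633
  x2 = (10 - (-2)·1.000) / (3) = 4.000
Iteration 4:
  x1 = (-5 - (-3)·4.000) / (7) = 1.000
  x2 = (10 - (-2)·0.633) / (3) = 3.755

(1.000, 3.755)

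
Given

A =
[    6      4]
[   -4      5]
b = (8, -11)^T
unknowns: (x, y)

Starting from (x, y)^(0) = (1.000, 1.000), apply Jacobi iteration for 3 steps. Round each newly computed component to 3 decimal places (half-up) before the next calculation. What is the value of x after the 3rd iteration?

2.444

Iteration 1:
  x = (8 - (4)·1.000) / (6) = 0.667
  y = (-11 - (-4)·1.000) / (5) = -1.400
Iteration 2:
  x = (8 - (4)·-1.400) / (6) = 2.267
  y = (-11 - (-4)·0.667) / (5) = -1.666
Iteration 3:
  x = (8 - (4)·-1.666) / (6) = 2.444
  y = (-11 - (-4)·2.267) / (5) = -0.386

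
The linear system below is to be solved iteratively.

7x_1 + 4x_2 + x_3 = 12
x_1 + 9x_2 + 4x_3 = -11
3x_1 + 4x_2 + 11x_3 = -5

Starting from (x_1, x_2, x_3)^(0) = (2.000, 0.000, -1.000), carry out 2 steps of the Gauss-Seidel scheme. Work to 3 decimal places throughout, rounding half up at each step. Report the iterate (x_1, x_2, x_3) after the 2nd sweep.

Iteration 1:
  x_1 = (12 - (4)·0.000 - (1)·-1.000) / (7) = 1.857
  x_2 = (-11 - (1)·1.857 - (4)·-1.000) / (9) = -0.984
  x_3 = (-5 - (3)·1.857 - (4)·-0.984) / (11) = -0.603
Iteration 2:
  x_1 = (12 - (4)·-0.984 - (1)·-0.603) / (7) = 2.363
  x_2 = (-11 - (1)·2.363 - (4)·-0.603) / (9) = -1.217
  x_3 = (-5 - (3)·2.363 - (4)·-1.217) / (11) = -0.656

(2.363, -1.217, -0.656)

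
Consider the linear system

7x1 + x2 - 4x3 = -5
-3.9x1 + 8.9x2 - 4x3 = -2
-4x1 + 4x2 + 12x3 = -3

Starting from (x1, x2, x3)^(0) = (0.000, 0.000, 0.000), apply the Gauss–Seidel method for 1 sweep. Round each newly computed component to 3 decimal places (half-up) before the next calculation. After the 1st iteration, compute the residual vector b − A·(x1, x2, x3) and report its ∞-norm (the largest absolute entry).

Iteration 1:
  x1 = (-5 - (1)·0.000 - (-4)·0.000) / (7) = -0.714
  x2 = (-2 - (-3.9)·-0.714 - (-4)·0.000) / (8.9) = -0.538
  x3 = (-3 - (-4)·-0.714 - (4)·-0.538) / (12) = -0.309
Residual b − A·x = (-0.700, -1.232, 0.004); ∞-norm = 1.232

1.232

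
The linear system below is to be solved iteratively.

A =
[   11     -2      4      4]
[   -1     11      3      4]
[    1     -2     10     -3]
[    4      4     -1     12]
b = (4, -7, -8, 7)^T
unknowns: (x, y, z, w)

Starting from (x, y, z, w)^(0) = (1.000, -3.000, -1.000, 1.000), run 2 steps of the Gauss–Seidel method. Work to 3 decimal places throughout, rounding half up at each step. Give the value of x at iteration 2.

0.153

Iteration 1:
  x = (4 - (-2)·-3.000 - (4)·-1.000 - (4)·1.000) / (11) = -0.182
  y = (-7 - (-1)·-0.182 - (3)·-1.000 - (4)·1.000) / (11) = -0.744
  z = (-8 - (1)·-0.182 - (-2)·-0.744 - (-3)·1.000) / (10) = -0.631
  w = (7 - (4)·-0.182 - (4)·-0.744 - (-1)·-0.631) / (12) = 0.839
Iteration 2:
  x = (4 - (-2)·-0.744 - (4)·-0.631 - (4)·0.839) / (11) = 0.153
  y = (-7 - (-1)·0.153 - (3)·-0.631 - (4)·0.839) / (11) = -0.755
  z = (-8 - (1)·0.153 - (-2)·-0.755 - (-3)·0.839) / (10) = -0.715
  w = (7 - (4)·0.153 - (4)·-0.755 - (-1)·-0.715) / (12) = 0.724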